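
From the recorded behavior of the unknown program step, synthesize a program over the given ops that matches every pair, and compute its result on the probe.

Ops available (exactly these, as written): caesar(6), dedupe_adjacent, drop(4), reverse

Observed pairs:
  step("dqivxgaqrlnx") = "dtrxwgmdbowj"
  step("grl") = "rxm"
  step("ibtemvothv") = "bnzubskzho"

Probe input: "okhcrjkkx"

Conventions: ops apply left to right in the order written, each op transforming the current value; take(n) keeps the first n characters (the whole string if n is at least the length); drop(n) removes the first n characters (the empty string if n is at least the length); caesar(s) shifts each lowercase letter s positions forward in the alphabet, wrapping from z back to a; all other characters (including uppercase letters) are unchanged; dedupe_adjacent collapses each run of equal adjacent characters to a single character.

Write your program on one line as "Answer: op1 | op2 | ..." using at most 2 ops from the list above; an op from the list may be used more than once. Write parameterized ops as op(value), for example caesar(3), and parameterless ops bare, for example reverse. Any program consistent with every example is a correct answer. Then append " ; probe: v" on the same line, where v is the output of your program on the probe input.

reverse | caesar(6) ; probe: "dqqpxinqu"

Check, running the answer program on each example:
  "dqivxgaqrlnx" -> "xnlrqagxviqd" -> "dtrxwgmdbowj"
  "grl" -> "lrg" -> "rxm"
  "ibtemvothv" -> "vhtovmetbi" -> "bnzubskzho"
  probe: "okhcrjkkx" -> "xkkjrchko" -> "dqqpxinqu"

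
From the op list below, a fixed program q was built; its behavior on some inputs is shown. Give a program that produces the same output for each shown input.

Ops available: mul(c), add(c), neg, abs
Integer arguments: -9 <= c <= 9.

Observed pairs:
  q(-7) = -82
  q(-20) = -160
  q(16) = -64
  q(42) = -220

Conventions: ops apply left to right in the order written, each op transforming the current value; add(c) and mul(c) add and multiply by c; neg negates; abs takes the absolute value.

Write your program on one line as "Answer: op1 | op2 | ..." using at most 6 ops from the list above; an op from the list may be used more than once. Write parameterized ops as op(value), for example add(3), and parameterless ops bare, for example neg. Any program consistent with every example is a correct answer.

add(-6) | mul(6) | abs | neg | add(-4)

Check, running the answer program on each example:
  -7 -> -13 -> -78 -> 78 -> -78 -> -82
  -20 -> -26 -> -156 -> 156 -> -156 -> -160
  16 -> 10 -> 60 -> 60 -> -60 -> -64
  42 -> 36 -> 216 -> 216 -> -216 -> -220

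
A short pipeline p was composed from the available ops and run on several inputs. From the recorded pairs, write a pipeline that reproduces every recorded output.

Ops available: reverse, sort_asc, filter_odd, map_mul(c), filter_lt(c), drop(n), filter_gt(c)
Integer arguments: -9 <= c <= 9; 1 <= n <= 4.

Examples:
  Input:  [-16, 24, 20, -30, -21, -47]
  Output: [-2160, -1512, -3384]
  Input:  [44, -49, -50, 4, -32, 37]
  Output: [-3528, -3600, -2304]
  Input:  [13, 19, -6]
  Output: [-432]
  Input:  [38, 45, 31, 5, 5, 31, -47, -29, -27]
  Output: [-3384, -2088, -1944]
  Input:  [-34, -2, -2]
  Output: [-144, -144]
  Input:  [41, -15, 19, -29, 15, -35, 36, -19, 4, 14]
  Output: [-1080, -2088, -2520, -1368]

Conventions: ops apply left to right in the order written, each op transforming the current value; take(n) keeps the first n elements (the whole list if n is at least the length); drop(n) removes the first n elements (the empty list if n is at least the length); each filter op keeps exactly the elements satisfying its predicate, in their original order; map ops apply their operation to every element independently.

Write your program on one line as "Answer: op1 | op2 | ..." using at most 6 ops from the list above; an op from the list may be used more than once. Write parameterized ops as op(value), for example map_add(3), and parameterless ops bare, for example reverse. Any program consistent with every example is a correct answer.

drop(1) | map_mul(4) | map_mul(6) | filter_lt(-9) | map_mul(3)

Check, running the answer program on each example:
  [-16, 24, 20, -30, -21, -47] -> [24, 20, -30, -21, -47] -> [96, 80, -120, -84, -188] -> [576, 480, -720, -504, -1128] -> [-720, -504, -1128] -> [-2160, -1512, -3384]
  [44, -49, -50, 4, -32, 37] -> [-49, -50, 4, -32, 37] -> [-196, -200, 16, -128, 148] -> [-1176, -1200, 96, -768, 888] -> [-1176, -1200, -768] -> [-3528, -3600, -2304]
  [13, 19, -6] -> [19, -6] -> [76, -24] -> [456, -144] -> [-144] -> [-432]
  [38, 45, 31, 5, 5, 31, -47, -29, -27] -> [45, 31, 5, 5, 31, -47, -29, -27] -> [180, 124, 20, 20, 124, -188, -116, -108] -> [1080, 744, 120, 120, 744, -1128, -696, -648] -> [-1128, -696, -648] -> [-3384, -2088, -1944]
  [-34, -2, -2] -> [-2, -2] -> [-8, -8] -> [-48, -48] -> [-48, -48] -> [-144, -144]
  [41, -15, 19, -29, 15, -35, 36, -19, 4, 14] -> [-15, 19, -29, 15, -35, 36, -19, 4, 14] -> [-60, 76, -116, 60, -140, 144, -76, 16, 56] -> [-360, 456, -696, 360, -840, 864, -456, 96, 336] -> [-360, -696, -840, -456] -> [-1080, -2088, -2520, -1368]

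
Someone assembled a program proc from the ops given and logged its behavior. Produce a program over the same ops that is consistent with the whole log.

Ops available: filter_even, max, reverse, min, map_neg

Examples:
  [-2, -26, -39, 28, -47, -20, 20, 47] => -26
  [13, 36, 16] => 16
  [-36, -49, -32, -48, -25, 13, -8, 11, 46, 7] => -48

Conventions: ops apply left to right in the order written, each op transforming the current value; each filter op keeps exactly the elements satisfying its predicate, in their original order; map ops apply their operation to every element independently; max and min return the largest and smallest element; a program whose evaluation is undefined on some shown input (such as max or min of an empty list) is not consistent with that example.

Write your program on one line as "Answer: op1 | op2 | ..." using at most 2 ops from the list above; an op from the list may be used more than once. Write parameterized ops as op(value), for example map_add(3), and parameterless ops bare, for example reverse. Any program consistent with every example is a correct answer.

filter_even | min

Check, running the answer program on each example:
  [-2, -26, -39, 28, -47, -20, 20, 47] -> [-2, -26, 28, -20, 20] -> -26
  [13, 36, 16] -> [36, 16] -> 16
  [-36, -49, -32, -48, -25, 13, -8, 11, 46, 7] -> [-36, -32, -48, -8, 46] -> -48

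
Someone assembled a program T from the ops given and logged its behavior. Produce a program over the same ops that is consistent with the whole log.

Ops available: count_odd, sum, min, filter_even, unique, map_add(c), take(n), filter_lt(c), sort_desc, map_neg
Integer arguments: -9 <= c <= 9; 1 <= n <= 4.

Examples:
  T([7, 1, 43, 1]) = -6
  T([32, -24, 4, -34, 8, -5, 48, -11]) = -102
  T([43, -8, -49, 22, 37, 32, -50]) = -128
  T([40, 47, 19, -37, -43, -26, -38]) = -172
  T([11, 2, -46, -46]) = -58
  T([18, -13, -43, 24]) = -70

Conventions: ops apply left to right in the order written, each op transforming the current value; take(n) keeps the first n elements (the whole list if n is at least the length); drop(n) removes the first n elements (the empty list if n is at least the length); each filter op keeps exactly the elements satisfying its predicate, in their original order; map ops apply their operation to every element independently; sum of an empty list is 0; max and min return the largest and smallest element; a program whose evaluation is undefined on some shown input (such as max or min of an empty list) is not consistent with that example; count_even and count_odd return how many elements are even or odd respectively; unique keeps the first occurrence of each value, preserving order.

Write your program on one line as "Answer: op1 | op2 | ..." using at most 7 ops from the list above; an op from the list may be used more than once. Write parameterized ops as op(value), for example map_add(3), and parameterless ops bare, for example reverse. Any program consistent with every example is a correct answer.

unique | filter_lt(4) | map_neg | map_add(7) | map_neg | sum

Check, running the answer program on each example:
  [7, 1, 43, 1] -> [7, 1, 43] -> [1] -> [-1] -> [6] -> [-6] -> -6
  [32, -24, 4, -34, 8, -5, 48, -11] -> [32, -24, 4, -34, 8, -5, 48, -11] -> [-24, -34, -5, -11] -> [24, 34, 5, 11] -> [31, 41, 12, 18] -> [-31, -41, -12, -18] -> -102
  [43, -8, -49, 22, 37, 32, -50] -> [43, -8, -49, 22, 37, 32, -50] -> [-8, -49, -50] -> [8, 49, 50] -> [15, 56, 57] -> [-15, -56, -57] -> -128
  [40, 47, 19, -37, -43, -26, -38] -> [40, 47, 19, -37, -43, -26, -38] -> [-37, -43, -26, -38] -> [37, 43, 26, 38] -> [44, 50, 33, 45] -> [-44, -50, -33, -45] -> -172
  [11, 2, -46, -46] -> [11, 2, -46] -> [2, -46] -> [-2, 46] -> [5, 53] -> [-5, -53] -> -58
  [18, -13, -43, 24] -> [18, -13, -43, 24] -> [-13, -43] -> [13, 43] -> [20, 50] -> [-20, -50] -> -70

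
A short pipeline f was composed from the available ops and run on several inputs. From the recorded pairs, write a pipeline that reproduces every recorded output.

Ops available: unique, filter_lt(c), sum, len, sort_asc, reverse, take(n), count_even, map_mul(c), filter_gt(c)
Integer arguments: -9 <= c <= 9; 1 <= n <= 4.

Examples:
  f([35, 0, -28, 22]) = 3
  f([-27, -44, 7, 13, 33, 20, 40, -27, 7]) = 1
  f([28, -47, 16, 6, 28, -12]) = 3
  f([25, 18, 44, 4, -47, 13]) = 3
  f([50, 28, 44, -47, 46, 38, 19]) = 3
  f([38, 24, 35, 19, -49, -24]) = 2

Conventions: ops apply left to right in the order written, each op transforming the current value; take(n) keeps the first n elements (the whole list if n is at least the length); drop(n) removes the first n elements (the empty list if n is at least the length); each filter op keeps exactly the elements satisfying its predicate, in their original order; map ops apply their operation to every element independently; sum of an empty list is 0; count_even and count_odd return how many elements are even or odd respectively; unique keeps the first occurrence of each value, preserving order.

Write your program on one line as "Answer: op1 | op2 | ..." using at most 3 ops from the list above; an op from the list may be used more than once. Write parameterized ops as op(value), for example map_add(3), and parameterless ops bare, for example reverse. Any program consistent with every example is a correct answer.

take(4) | count_even

Check, running the answer program on each example:
  [35, 0, -28, 22] -> [35, 0, -28, 22] -> 3
  [-27, -44, 7, 13, 33, 20, 40, -27, 7] -> [-27, -44, 7, 13] -> 1
  [28, -47, 16, 6, 28, -12] -> [28, -47, 16, 6] -> 3
  [25, 18, 44, 4, -47, 13] -> [25, 18, 44, 4] -> 3
  [50, 28, 44, -47, 46, 38, 19] -> [50, 28, 44, -47] -> 3
  [38, 24, 35, 19, -49, -24] -> [38, 24, 35, 19] -> 2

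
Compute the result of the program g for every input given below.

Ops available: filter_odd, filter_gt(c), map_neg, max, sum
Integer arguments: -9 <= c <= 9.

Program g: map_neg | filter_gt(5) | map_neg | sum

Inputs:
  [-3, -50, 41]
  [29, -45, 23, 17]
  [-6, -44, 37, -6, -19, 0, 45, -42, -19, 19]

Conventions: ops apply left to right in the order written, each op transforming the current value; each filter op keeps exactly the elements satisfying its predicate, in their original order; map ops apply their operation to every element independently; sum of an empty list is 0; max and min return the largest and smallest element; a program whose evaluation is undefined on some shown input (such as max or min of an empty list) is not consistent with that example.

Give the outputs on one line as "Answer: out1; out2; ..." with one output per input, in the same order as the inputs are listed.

-50; -45; -136

Execution, op by op:
  [-3, -50, 41] -> [3, 50, -41] -> [50] -> [-50] -> -50
  [29, -45, 23, 17] -> [-29, 45, -23, -17] -> [45] -> [-45] -> -45
  [-6, -44, 37, -6, -19, 0, 45, -42, -19, 19] -> [6, 44, -37, 6, 19, 0, -45, 42, 19, -19] -> [6, 44, 6, 19, 42, 19] -> [-6, -44, -6, -19, -42, -19] -> -136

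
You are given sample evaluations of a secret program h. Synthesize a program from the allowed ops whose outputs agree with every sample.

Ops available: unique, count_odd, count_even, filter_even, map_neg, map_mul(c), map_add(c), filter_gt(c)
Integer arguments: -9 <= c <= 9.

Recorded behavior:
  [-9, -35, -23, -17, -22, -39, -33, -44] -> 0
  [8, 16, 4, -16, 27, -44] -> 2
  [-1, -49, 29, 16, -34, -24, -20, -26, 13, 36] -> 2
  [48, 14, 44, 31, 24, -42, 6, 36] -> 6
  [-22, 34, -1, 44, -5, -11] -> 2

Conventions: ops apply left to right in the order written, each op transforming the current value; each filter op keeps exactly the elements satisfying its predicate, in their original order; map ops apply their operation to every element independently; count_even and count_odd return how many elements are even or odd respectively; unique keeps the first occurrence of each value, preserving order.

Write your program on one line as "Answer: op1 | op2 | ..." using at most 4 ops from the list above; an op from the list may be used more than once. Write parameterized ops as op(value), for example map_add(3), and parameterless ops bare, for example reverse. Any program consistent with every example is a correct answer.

map_add(-3) | filter_gt(2) | count_odd

Check, running the answer program on each example:
  [-9, -35, -23, -17, -22, -39, -33, -44] -> [-12, -38, -26, -20, -25, -42, -36, -47] -> [] -> 0
  [8, 16, 4, -16, 27, -44] -> [5, 13, 1, -19, 24, -47] -> [5, 13, 24] -> 2
  [-1, -49, 29, 16, -34, -24, -20, -26, 13, 36] -> [-4, -52, 26, 13, -37, -27, -23, -29, 10, 33] -> [26, 13, 10, 33] -> 2
  [48, 14, 44, 31, 24, -42, 6, 36] -> [45, 11, 41, 28, 21, -45, 3, 33] -> [45, 11, 41, 28, 21, 3, 33] -> 6
  [-22, 34, -1, 44, -5, -11] -> [-25, 31, -4, 41, -8, -14] -> [31, 41] -> 2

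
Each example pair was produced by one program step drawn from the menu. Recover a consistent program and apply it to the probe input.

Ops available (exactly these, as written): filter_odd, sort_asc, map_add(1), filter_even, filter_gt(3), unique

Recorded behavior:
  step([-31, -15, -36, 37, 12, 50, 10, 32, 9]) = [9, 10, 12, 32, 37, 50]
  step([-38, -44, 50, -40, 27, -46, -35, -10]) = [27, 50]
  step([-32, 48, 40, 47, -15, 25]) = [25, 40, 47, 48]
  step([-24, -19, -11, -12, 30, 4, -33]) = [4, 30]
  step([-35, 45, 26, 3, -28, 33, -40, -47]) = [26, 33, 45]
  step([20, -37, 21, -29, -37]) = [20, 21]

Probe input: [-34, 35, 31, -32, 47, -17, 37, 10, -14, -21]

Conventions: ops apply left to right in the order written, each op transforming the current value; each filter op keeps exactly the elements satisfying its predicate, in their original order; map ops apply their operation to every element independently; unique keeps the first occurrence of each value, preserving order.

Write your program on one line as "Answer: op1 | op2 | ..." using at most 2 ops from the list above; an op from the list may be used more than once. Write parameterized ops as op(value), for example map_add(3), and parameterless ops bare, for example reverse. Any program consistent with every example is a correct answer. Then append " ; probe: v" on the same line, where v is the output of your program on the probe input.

filter_gt(3) | sort_asc ; probe: [10, 31, 35, 37, 47]

Check, running the answer program on each example:
  [-31, -15, -36, 37, 12, 50, 10, 32, 9] -> [37, 12, 50, 10, 32, 9] -> [9, 10, 12, 32, 37, 50]
  [-38, -44, 50, -40, 27, -46, -35, -10] -> [50, 27] -> [27, 50]
  [-32, 48, 40, 47, -15, 25] -> [48, 40, 47, 25] -> [25, 40, 47, 48]
  [-24, -19, -11, -12, 30, 4, -33] -> [30, 4] -> [4, 30]
  [-35, 45, 26, 3, -28, 33, -40, -47] -> [45, 26, 33] -> [26, 33, 45]
  [20, -37, 21, -29, -37] -> [20, 21] -> [20, 21]
  probe: [-34, 35, 31, -32, 47, -17, 37, 10, -14, -21] -> [35, 31, 47, 37, 10] -> [10, 31, 35, 37, 47]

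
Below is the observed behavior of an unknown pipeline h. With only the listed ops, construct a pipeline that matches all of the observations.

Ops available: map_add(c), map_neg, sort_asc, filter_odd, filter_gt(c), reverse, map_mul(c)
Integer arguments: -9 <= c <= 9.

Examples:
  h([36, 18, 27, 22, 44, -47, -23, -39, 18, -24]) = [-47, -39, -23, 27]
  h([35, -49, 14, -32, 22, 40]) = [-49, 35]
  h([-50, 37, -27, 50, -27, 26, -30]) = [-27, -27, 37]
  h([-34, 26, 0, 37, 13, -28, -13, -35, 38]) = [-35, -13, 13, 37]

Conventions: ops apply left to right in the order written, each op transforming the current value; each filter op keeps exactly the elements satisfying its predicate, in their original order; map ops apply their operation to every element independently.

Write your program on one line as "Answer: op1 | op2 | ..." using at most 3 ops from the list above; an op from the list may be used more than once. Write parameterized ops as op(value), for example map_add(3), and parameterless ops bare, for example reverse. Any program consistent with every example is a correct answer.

sort_asc | filter_odd

Check, running the answer program on each example:
  [36, 18, 27, 22, 44, -47, -23, -39, 18, -24] -> [-47, -39, -24, -23, 18, 18, 22, 27, 36, 44] -> [-47, -39, -23, 27]
  [35, -49, 14, -32, 22, 40] -> [-49, -32, 14, 22, 35, 40] -> [-49, 35]
  [-50, 37, -27, 50, -27, 26, -30] -> [-50, -30, -27, -27, 26, 37, 50] -> [-27, -27, 37]
  [-34, 26, 0, 37, 13, -28, -13, -35, 38] -> [-35, -34, -28, -13, 0, 13, 26, 37, 38] -> [-35, -13, 13, 37]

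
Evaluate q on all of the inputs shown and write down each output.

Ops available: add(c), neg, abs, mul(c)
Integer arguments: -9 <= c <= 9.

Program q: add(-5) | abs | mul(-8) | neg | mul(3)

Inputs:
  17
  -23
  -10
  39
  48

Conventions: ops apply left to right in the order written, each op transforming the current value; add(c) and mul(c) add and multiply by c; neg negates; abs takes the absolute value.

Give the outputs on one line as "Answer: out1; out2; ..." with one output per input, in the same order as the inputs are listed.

288; 672; 360; 816; 1032

Execution, op by op:
  17 -> 12 -> 12 -> -96 -> 96 -> 288
  -23 -> -28 -> 28 -> -224 -> 224 -> 672
  -10 -> -15 -> 15 -> -120 -> 120 -> 360
  39 -> 34 -> 34 -> -272 -> 272 -> 816
  48 -> 43 -> 43 -> -344 -> 344 -> 1032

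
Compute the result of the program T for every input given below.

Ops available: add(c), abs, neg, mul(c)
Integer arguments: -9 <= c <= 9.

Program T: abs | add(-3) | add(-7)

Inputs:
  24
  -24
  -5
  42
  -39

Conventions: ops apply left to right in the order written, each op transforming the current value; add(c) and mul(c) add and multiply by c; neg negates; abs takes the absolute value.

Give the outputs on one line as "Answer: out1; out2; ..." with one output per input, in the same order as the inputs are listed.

14; 14; -5; 32; 29

Execution, op by op:
  24 -> 24 -> 21 -> 14
  -24 -> 24 -> 21 -> 14
  -5 -> 5 -> 2 -> -5
  42 -> 42 -> 39 -> 32
  -39 -> 39 -> 36 -> 29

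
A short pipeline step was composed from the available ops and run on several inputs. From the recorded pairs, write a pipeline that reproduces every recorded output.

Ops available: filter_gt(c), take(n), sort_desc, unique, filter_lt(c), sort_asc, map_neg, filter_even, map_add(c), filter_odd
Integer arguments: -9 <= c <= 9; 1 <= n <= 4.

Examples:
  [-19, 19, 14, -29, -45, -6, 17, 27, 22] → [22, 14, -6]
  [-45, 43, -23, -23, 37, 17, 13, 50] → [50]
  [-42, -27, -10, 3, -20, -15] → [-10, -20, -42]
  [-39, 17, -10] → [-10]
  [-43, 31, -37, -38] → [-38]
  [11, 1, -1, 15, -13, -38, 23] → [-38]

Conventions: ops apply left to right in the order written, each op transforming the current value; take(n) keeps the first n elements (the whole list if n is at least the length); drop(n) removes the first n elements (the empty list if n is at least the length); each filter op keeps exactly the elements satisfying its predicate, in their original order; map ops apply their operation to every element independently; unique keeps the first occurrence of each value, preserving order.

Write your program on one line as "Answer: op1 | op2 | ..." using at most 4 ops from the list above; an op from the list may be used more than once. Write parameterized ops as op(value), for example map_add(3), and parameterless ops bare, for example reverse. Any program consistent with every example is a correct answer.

filter_even | sort_asc | sort_desc

Check, running the answer program on each example:
  [-19, 19, 14, -29, -45, -6, 17, 27, 22] -> [14, -6, 22] -> [-6, 14, 22] -> [22, 14, -6]
  [-45, 43, -23, -23, 37, 17, 13, 50] -> [50] -> [50] -> [50]
  [-42, -27, -10, 3, -20, -15] -> [-42, -10, -20] -> [-42, -20, -10] -> [-10, -20, -42]
  [-39, 17, -10] -> [-10] -> [-10] -> [-10]
  [-43, 31, -37, -38] -> [-38] -> [-38] -> [-38]
  [11, 1, -1, 15, -13, -38, 23] -> [-38] -> [-38] -> [-38]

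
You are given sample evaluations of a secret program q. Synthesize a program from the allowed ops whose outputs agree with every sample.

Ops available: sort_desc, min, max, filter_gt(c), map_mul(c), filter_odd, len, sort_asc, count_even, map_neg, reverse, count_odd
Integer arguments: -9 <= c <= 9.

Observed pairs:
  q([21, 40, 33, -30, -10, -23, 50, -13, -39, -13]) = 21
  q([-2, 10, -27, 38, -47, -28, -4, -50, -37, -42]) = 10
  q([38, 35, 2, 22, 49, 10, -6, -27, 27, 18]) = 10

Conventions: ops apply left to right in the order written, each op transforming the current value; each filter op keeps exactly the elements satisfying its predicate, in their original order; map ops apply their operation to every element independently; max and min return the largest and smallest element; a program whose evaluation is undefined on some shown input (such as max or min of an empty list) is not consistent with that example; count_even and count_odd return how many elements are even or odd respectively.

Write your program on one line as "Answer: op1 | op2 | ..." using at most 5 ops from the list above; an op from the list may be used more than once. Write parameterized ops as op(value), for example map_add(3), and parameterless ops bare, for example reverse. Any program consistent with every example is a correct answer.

sort_desc | sort_asc | filter_gt(6) | min

Check, running the answer program on each example:
  [21, 40, 33, -30, -10, -23, 50, -13, -39, -13] -> [50, 40, 33, 21, -10, -13, -13, -23, -30, -39] -> [-39, -30, -23, -13, -13, -10, 21, 33, 40, 50] -> [21, 33, 40, 50] -> 21
  [-2, 10, -27, 38, -47, -28, -4, -50, -37, -42] -> [38, 10, -2, -4, -27, -28, -37, -42, -47, -50] -> [-50, -47, -42, -37, -28, -27, -4, -2, 10, 38] -> [10, 38] -> 10
  [38, 35, 2, 22, 49, 10, -6, -27, 27, 18] -> [49, 38, 35, 27, 22, 18, 10, 2, -6, -27] -> [-27, -6, 2, 10, 18, 22, 27, 35, 38, 49] -> [10, 18, 22, 27, 35, 38, 49] -> 10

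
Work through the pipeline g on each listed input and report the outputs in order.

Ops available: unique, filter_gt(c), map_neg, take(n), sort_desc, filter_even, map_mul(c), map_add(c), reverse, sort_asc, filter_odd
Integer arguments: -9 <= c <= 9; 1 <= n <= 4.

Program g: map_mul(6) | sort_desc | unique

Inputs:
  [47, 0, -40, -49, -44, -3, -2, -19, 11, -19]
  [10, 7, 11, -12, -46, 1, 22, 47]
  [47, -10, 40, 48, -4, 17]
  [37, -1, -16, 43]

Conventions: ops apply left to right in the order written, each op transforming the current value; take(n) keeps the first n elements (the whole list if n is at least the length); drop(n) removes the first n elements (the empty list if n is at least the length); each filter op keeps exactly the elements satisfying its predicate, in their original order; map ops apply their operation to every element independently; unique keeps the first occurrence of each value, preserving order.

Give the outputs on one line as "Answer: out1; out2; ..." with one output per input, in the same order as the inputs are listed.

Execution, op by op:
  [47, 0, -40, -49, -44, -3, -2, -19, 11, -19] -> [282, 0, -240, -294, -264, -18, -12, -114, 66, -114] -> [282, 66, 0, -12, -18, -114, -114, -240, -264, -294] -> [282, 66, 0, -12, -18, -114, -240, -264, -294]
  [10, 7, 11, -12, -46, 1, 22, 47] -> [60, 42, 66, -72, -276, 6, 132, 282] -> [282, 132, 66, 60, 42, 6, -72, -276] -> [282, 132, 66, 60, 42, 6, -72, -276]
  [47, -10, 40, 48, -4, 17] -> [282, -60, 240, 288, -24, 102] -> [288, 282, 240, 102, -24, -60] -> [288, 282, 240, 102, -24, -60]
  [37, -1, -16, 43] -> [222, -6, -96, 258] -> [258, 222, -6, -96] -> [258, 222, -6, -96]

[282, 66, 0, -12, -18, -114, -240, -264, -294]; [282, 132, 66, 60, 42, 6, -72, -276]; [288, 282, 240, 102, -24, -60]; [258, 222, -6, -96]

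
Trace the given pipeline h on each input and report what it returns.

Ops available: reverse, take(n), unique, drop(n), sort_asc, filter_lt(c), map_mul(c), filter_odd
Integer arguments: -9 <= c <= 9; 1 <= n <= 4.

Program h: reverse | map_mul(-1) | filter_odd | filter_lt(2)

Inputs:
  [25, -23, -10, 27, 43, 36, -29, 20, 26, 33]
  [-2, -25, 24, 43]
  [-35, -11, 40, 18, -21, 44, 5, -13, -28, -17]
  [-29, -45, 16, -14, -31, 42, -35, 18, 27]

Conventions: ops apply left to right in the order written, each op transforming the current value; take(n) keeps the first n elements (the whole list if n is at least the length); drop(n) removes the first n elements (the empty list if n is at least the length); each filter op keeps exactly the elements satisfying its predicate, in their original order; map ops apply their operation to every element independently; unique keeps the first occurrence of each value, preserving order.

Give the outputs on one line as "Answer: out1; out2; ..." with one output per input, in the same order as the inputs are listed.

Execution, op by op:
  [25, -23, -10, 27, 43, 36, -29, 20, 26, 33] -> [33, 26, 20, -29, 36, 43, 27, -10, -23, 25] -> [-33, -26, -20, 29, -36, -43, -27, 10, 23, -25] -> [-33, 29, -43, -27, 23, -25] -> [-33, -43, -27, -25]
  [-2, -25, 24, 43] -> [43, 24, -25, -2] -> [-43, -24, 25, 2] -> [-43, 25] -> [-43]
  [-35, -11, 40, 18, -21, 44, 5, -13, -28, -17] -> [-17, -28, -13, 5, 44, -21, 18, 40, -11, -35] -> [17, 28, 13, -5, -44, 21, -18, -40, 11, 35] -> [17, 13, -5, 21, 11, 35] -> [-5]
  [-29, -45, 16, -14, -31, 42, -35, 18, 27] -> [27, 18, -35, 42, -31, -14, 16, -45, -29] -> [-27, -18, 35, -42, 31, 14, -16, 45, 29] -> [-27, 35, 31, 45, 29] -> [-27]

[-33, -43, -27, -25]; [-43]; [-5]; [-27]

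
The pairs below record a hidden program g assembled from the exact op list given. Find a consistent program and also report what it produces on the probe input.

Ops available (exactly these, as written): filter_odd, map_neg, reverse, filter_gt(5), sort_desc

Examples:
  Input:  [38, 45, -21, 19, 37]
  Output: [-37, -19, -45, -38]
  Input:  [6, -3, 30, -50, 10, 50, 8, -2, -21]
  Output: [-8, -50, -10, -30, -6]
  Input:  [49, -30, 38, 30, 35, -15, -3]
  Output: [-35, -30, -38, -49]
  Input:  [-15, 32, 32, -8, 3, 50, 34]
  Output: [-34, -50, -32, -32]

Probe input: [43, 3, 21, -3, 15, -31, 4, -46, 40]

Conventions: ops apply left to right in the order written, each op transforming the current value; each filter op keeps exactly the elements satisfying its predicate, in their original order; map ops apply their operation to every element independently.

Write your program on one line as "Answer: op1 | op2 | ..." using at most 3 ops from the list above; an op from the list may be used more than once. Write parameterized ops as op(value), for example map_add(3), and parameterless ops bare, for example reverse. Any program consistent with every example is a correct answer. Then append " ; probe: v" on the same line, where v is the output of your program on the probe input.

reverse | filter_gt(5) | map_neg ; probe: [-40, -15, -21, -43]

Check, running the answer program on each example:
  [38, 45, -21, 19, 37] -> [37, 19, -21, 45, 38] -> [37, 19, 45, 38] -> [-37, -19, -45, -38]
  [6, -3, 30, -50, 10, 50, 8, -2, -21] -> [-21, -2, 8, 50, 10, -50, 30, -3, 6] -> [8, 50, 10, 30, 6] -> [-8, -50, -10, -30, -6]
  [49, -30, 38, 30, 35, -15, -3] -> [-3, -15, 35, 30, 38, -30, 49] -> [35, 30, 38, 49] -> [-35, -30, -38, -49]
  [-15, 32, 32, -8, 3, 50, 34] -> [34, 50, 3, -8, 32, 32, -15] -> [34, 50, 32, 32] -> [-34, -50, -32, -32]
  probe: [43, 3, 21, -3, 15, -31, 4, -46, 40] -> [40, -46, 4, -31, 15, -3, 21, 3, 43] -> [40, 15, 21, 43] -> [-40, -15, -21, -43]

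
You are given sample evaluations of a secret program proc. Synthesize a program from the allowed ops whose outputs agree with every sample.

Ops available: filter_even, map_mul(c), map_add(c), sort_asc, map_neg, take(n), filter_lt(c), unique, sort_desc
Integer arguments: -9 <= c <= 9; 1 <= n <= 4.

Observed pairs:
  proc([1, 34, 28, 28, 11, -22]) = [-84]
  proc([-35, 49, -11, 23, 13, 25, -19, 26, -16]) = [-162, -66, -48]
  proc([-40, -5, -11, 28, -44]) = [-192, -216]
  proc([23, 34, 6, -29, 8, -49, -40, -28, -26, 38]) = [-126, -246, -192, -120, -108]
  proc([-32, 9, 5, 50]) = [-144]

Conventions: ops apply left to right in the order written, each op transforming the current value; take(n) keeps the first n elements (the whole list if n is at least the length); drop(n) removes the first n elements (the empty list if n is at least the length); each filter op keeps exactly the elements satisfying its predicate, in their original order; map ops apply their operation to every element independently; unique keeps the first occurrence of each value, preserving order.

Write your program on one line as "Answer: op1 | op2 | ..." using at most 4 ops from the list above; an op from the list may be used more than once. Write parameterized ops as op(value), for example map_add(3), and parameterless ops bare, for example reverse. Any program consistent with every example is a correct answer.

map_add(8) | filter_lt(-3) | map_mul(6)

Check, running the answer program on each example:
  [1, 34, 28, 28, 11, -22] -> [9, 42, 36, 36, 19, -14] -> [-14] -> [-84]
  [-35, 49, -11, 23, 13, 25, -19, 26, -16] -> [-27, 57, -3, 31, 21, 33, -11, 34, -8] -> [-27, -11, -8] -> [-162, -66, -48]
  [-40, -5, -11, 28, -44] -> [-32, 3, -3, 36, -36] -> [-32, -36] -> [-192, -216]
  [23, 34, 6, -29, 8, -49, -40, -28, -26, 38] -> [31, 42, 14, -21, 16, -41, -32, -20, -18, 46] -> [-21, -41, -32, -20, -18] -> [-126, -246, -192, -120, -108]
  [-32, 9, 5, 50] -> [-24, 17, 13, 58] -> [-24] -> [-144]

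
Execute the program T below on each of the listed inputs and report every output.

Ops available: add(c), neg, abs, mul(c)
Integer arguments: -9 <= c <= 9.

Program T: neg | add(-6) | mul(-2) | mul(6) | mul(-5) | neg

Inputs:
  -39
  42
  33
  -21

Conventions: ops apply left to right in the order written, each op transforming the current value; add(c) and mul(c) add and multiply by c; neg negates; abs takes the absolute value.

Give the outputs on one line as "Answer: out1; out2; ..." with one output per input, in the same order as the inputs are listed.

Execution, op by op:
  -39 -> 39 -> 33 -> -66 -> -396 -> 1980 -> -1980
  42 -> -42 -> -48 -> 96 -> 576 -> -2880 -> 2880
  33 -> -33 -> -39 -> 78 -> 468 -> -2340 -> 2340
  -21 -> 21 -> 15 -> -30 -> -180 -> 900 -> -900

-1980; 2880; 2340; -900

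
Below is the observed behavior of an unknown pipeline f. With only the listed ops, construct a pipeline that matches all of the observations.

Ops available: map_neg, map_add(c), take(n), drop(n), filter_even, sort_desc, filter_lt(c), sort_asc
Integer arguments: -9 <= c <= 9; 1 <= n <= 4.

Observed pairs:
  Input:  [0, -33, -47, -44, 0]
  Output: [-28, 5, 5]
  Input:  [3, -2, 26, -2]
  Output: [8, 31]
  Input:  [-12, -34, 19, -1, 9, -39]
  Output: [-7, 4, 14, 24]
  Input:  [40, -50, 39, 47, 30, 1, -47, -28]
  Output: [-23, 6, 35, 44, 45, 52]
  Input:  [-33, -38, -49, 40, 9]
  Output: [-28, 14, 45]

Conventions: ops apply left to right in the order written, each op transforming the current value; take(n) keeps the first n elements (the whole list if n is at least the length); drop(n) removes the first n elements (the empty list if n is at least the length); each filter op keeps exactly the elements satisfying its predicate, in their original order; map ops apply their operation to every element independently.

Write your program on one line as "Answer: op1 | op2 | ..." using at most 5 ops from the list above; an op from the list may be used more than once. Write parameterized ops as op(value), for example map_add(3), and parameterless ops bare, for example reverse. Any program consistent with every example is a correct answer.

sort_desc | map_add(5) | sort_asc | drop(2)

Check, running the answer program on each example:
  [0, -33, -47, -44, 0] -> [0, 0, -33, -44, -47] -> [5, 5, -28, -39, -42] -> [-42, -39, -28, 5, 5] -> [-28, 5, 5]
  [3, -2, 26, -2] -> [26, 3, -2, -2] -> [31, 8, 3, 3] -> [3, 3, 8, 31] -> [8, 31]
  [-12, -34, 19, -1, 9, -39] -> [19, 9, -1, -12, -34, -39] -> [24, 14, 4, -7, -29, -34] -> [-34, -29, -7, 4, 14, 24] -> [-7, 4, 14, 24]
  [40, -50, 39, 47, 30, 1, -47, -28] -> [47, 40, 39, 30, 1, -28, -47, -50] -> [52, 45, 44, 35, 6, -23, -42, -45] -> [-45, -42, -23, 6, 35, 44, 45, 52] -> [-23, 6, 35, 44, 45, 52]
  [-33, -38, -49, 40, 9] -> [40, 9, -33, -38, -49] -> [45, 14, -28, -33, -44] -> [-44, -33, -28, 14, 45] -> [-28, 14, 45]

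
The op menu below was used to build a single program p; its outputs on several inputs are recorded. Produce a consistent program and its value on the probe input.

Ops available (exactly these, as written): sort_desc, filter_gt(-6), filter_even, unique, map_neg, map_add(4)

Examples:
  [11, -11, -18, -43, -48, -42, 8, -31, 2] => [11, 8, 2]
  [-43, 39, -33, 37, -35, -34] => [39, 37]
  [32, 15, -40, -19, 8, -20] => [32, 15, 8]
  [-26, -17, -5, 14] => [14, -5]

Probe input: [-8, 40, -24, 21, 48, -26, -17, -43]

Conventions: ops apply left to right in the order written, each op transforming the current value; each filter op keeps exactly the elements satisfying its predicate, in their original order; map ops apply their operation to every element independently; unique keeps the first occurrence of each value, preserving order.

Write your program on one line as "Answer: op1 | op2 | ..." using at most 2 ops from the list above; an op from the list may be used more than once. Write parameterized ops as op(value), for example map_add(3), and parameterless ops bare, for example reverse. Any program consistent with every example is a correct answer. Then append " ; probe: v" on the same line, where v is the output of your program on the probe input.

sort_desc | filter_gt(-6) ; probe: [48, 40, 21]

Check, running the answer program on each example:
  [11, -11, -18, -43, -48, -42, 8, -31, 2] -> [11, 8, 2, -11, -18, -31, -42, -43, -48] -> [11, 8, 2]
  [-43, 39, -33, 37, -35, -34] -> [39, 37, -33, -34, -35, -43] -> [39, 37]
  [32, 15, -40, -19, 8, -20] -> [32, 15, 8, -19, -20, -40] -> [32, 15, 8]
  [-26, -17, -5, 14] -> [14, -5, -17, -26] -> [14, -5]
  probe: [-8, 40, -24, 21, 48, -26, -17, -43] -> [48, 40, 21, -8, -17, -24, -26, -43] -> [48, 40, 21]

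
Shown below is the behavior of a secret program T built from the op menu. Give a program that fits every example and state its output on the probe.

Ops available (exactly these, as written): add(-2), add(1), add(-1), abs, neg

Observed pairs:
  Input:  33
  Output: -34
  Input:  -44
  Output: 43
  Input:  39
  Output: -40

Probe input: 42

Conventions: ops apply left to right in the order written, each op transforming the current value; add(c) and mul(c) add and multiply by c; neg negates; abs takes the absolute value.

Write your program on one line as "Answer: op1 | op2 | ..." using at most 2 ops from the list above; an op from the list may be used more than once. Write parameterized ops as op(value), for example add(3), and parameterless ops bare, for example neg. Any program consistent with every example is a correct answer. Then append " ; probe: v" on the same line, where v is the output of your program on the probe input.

neg | add(-1) ; probe: -43

Check, running the answer program on each example:
  33 -> -33 -> -34
  -44 -> 44 -> 43
  39 -> -39 -> -40
  probe: 42 -> -42 -> -43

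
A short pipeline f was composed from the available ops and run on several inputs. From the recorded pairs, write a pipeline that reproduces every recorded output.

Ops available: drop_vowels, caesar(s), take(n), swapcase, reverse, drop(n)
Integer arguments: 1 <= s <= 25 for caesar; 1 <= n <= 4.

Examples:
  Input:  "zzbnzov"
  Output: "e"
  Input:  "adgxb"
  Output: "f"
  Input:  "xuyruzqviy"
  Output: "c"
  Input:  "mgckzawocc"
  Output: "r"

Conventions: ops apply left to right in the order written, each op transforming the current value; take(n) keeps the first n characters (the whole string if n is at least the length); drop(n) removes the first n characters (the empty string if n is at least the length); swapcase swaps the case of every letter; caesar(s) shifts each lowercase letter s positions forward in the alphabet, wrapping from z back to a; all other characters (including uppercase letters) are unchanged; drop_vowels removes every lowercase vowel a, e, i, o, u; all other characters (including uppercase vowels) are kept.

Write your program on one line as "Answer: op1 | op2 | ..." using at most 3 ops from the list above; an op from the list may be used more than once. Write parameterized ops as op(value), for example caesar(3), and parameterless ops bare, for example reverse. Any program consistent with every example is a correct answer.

caesar(5) | take(2) | take(1)

Check, running the answer program on each example:
  "zzbnzov" -> "eegseta" -> "ee" -> "e"
  "adgxb" -> "filcg" -> "fi" -> "f"
  "xuyruzqviy" -> "czdwzevand" -> "cz" -> "c"
  "mgckzawocc" -> "rlhpefbthh" -> "rl" -> "r"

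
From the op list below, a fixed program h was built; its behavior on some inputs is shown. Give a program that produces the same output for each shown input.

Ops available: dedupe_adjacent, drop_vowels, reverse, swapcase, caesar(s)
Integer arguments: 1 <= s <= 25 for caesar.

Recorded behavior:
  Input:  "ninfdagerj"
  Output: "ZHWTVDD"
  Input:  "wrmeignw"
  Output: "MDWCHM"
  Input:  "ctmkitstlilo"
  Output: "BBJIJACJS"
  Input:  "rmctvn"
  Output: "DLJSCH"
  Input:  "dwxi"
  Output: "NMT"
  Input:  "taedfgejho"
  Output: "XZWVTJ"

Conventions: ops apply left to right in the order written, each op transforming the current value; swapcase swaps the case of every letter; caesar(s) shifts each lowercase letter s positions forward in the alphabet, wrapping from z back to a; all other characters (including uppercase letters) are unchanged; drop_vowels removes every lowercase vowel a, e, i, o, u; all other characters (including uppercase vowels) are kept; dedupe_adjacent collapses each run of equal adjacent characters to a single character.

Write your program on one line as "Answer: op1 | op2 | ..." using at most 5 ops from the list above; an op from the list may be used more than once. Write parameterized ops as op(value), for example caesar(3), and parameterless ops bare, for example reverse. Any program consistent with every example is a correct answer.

reverse | drop_vowels | caesar(6) | caesar(10) | swapcase

Check, running the answer program on each example:
  "ninfdagerj" -> "jregadfnin" -> "jrgdfnn" -> "pxmjltt" -> "zhwtvdd" -> "ZHWTVDD"
  "wrmeignw" -> "wngiemrw" -> "wngmrw" -> "ctmsxc" -> "mdwchm" -> "MDWCHM"
  "ctmkitstlilo" -> "oliltstikmtc" -> "lltstkmtc" -> "rrzyzqszi" -> "bbjijacjs" -> "BBJIJACJS"
  "rmctvn" -> "nvtcmr" -> "nvtcmr" -> "tbzisx" -> "dljsch" -> "DLJSCH"
  "dwxi" -> "ixwd" -> "xwd" -> "dcj" -> "nmt" -> "NMT"
  "taedfgejho" -> "ohjegfdeat" -> "hjgfdt" -> "npmljz" -> "xzwvtj" -> "XZWVTJ"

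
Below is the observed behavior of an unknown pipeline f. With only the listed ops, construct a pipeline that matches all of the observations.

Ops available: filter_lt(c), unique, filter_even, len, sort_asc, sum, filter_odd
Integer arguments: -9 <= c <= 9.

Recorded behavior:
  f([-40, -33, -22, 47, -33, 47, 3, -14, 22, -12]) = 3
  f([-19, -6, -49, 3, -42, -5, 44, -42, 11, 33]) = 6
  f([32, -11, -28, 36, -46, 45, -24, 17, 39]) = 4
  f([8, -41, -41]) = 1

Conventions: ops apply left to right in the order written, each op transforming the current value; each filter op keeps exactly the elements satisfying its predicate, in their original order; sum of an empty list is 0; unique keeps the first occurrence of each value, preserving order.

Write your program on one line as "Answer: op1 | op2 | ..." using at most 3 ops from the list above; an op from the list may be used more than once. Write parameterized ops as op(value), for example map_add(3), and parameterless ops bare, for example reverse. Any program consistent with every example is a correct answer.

filter_odd | unique | len

Check, running the answer program on each example:
  [-40, -33, -22, 47, -33, 47, 3, -14, 22, -12] -> [-33, 47, -33, 47, 3] -> [-33, 47, 3] -> 3
  [-19, -6, -49, 3, -42, -5, 44, -42, 11, 33] -> [-19, -49, 3, -5, 11, 33] -> [-19, -49, 3, -5, 11, 33] -> 6
  [32, -11, -28, 36, -46, 45, -24, 17, 39] -> [-11, 45, 17, 39] -> [-11, 45, 17, 39] -> 4
  [8, -41, -41] -> [-41, -41] -> [-41] -> 1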